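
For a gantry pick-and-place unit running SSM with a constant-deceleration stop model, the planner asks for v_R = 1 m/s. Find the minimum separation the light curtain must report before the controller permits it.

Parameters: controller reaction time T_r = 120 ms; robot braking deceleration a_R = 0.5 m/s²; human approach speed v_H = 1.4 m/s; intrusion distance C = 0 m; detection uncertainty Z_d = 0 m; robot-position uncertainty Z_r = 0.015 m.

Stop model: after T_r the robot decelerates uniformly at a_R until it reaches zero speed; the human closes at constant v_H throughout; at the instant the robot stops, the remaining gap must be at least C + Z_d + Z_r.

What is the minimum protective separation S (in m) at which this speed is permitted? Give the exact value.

S_min = 4103/1000 m = 4.1030 m

stop time T_s = 1/(1/2) = 2.0000 s
robot in T_r: 1.0000·0.1200 = 0.1200 m
robot under decel: 1.0000²/(2·0.5000) = 1.0000 m
human over T_r+T_s: 1.4000·(0.1200+2.0000) = 2.9680 m
margins: 0.0000+0.0000+0.0150 = 0.0150 m
S_min ≈ 0.1200+1.0000+2.9680+0.0150  ⇒  S_min = 4103/1000 m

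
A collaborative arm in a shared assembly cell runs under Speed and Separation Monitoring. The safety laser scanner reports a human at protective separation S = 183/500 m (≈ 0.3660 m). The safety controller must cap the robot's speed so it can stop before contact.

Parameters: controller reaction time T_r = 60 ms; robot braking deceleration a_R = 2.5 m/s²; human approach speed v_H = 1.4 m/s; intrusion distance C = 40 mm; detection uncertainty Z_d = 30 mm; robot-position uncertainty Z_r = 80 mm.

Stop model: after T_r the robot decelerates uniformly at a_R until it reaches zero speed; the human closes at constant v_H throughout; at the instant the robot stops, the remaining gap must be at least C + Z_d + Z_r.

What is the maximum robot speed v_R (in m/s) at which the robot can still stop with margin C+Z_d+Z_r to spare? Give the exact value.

quadratic (1/5)·v² + (31/50)·v + (-33/250) = 0
  disc = (31/50)² − 4·(1/5)·(-33/250) = 49/100 ; √disc = 7/10
  v_R = (−(31/50) + 7/10) / (2·(1/5)) = 1/5 m/s
check:
braking lasts T_s = (1/5)/(5/2) = 0.0800 s
reaction-phase robot travel = 0.2000·0.0600 = 0.0120 m
braking distance = 0.2000²/(2·2.5000) = 0.0080 m
human closes 1.4000·0.1400 = 0.1960 m
margins: 0.0400+0.0300+0.0800 = 0.1500 m
sum ≈ 0.0120+0.0080+0.1960+0.1500 ≈ 0.3660 m = S ✓

v_R_max = 1/5 m/s = 0.2000 m/s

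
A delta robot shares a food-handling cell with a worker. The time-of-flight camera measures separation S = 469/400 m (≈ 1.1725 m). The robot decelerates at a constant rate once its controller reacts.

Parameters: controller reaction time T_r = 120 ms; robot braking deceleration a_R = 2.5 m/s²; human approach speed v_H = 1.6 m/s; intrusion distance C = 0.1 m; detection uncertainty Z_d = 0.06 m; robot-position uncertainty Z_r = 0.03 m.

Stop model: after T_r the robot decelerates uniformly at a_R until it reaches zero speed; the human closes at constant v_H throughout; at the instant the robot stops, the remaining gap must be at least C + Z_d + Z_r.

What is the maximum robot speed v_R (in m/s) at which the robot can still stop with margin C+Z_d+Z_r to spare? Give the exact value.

v_R_max = 17/20 m/s = 0.8500 m/s

collect terms ⇒ (1/5)·v_R² + (19/25)·v_R + (-1581/2000) = 0
  disc = (19/25)² − 4·(1/5)·(-1581/2000) = 121/100 ; √disc = 11/10
  v_R = (−(19/25) + 11/10) / (2·(1/5)) = 17/20 m/s
check:
T_s = v_R/a_R = (17/20)/(5/2) = 0.3400 s
robot in T_r: 0.8500·0.1200 = 0.1020 m
robot covers 0.8500·0.3400 − ½·2.5000·0.3400² = 0.1445 m while stopping
person approaches 1.6000·(0.1200+0.3400) = 0.7360 m
margins: 0.1000+0.0600+0.0300 = 0.1900 m
sum ≈ 0.1020+0.1445+0.7360+0.1900 ≈ 1.1725 m = S ✓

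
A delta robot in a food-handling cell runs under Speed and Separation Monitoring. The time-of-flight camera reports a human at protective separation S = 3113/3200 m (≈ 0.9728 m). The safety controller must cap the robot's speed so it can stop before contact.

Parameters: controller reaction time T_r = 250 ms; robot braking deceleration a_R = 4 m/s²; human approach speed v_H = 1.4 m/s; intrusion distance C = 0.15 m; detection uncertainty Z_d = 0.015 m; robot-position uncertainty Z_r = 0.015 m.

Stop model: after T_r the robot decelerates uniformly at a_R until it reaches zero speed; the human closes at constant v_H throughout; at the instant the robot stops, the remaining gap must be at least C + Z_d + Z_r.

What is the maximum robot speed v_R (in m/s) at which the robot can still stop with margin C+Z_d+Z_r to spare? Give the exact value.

v_R_max = 13/20 m/s = 0.6500 m/s

collect terms ⇒ (1/8)·v_R² + (3/5)·v_R + (-1417/3200) = 0
  disc = (3/5)² − 4·(1/8)·(-1417/3200) = 3721/6400 ; √disc = 61/80
  v_R = (−(3/5) + 61/80) / (2·(1/8)) = 13/20 m/s
check:
stop time T_s = (13/20)/4 = 0.1625 s
robot in T_r: 0.6500·0.2500 = 0.1625 m
robot under decel: 0.6500²/(2·4.0000) = 0.0528 m
human over T_r+T_s: 1.4000·(0.2500+0.1625) = 0.5775 m
C+Z_d+Z_r = 0.1500+0.0150+0.0150 = 0.1800 m
sum ≈ 0.1625+0.0528+0.5775+0.1800 ≈ 0.9728 m = S ✓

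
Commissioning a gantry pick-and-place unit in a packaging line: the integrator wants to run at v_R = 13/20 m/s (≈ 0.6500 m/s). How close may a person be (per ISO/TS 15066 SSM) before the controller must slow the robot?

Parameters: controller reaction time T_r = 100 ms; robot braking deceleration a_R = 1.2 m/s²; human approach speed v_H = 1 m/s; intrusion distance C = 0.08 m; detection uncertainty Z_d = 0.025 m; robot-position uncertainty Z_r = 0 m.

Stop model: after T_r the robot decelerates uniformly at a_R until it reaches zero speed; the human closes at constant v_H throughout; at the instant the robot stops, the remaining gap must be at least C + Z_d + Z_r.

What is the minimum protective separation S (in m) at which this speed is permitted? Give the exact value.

T_s = v_R/a_R = (13/20)/(6/5) = 0.5417 s
robot covers v_R·T_r = 0.6500·0.1000 = 0.0650 m before braking
robot under decel: 0.6500²/(2·1.2000) = 0.1760 m
person approaches 1.0000·(0.1000+0.5417) = 0.6417 m
residual clearance needed = 0.0800+0.0250+0.0000 = 0.1050 m
S_min ≈ 0.0650+0.1760+0.6417+0.1050  ⇒  S_min = 4741/4800 m

S_min = 4741/4800 m = 0.9877 m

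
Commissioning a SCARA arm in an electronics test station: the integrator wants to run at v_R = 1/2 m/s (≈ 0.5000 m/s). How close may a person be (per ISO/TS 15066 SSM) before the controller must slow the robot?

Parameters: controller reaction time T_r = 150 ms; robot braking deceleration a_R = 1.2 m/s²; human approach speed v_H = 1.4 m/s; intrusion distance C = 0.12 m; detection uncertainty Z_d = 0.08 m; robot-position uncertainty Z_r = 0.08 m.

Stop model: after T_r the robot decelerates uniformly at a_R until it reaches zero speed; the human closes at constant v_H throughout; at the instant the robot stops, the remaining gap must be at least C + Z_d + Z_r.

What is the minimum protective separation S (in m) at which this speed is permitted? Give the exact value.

S_min = 501/400 m = 1.2525 m

T_s = v_R/a_R = (1/2)/(6/5) = 0.4167 s
robot in T_r: 0.5000·0.1500 = 0.0750 m
robot covers 0.5000·0.4167 − ½·1.2000·0.4167² = 0.1042 m while stopping
person approaches 1.4000·(0.1500+0.4167) = 0.7933 m
residual clearance needed = 0.1200+0.0800+0.0800 = 0.2800 m
S_min ≈ 0.0750+0.1042+0.7933+0.2800  ⇒  S_min = 501/400 m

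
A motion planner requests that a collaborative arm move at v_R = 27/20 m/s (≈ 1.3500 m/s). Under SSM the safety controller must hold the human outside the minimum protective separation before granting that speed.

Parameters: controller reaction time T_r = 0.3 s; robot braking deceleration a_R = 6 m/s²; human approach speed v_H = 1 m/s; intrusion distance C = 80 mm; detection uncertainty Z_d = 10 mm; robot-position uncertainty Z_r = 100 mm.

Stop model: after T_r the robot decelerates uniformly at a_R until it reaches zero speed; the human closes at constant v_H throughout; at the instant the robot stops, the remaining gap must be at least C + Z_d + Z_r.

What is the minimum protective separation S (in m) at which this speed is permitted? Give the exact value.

braking lasts T_s = (27/20)/6 = 0.2250 s
robot covers v_R·T_r = 1.3500·0.3000 = 0.4050 m before braking
robot under decel: 1.3500²/(2·6.0000) = 0.1519 m
human closes 1.0000·0.5250 = 0.5250 m
C+Z_d+Z_r = 0.0800+0.0100+0.1000 = 0.1900 m
S_min ≈ 0.4050+0.1519+0.5250+0.1900  ⇒  S_min = 407/320 m

S_min = 407/320 m = 1.2719 m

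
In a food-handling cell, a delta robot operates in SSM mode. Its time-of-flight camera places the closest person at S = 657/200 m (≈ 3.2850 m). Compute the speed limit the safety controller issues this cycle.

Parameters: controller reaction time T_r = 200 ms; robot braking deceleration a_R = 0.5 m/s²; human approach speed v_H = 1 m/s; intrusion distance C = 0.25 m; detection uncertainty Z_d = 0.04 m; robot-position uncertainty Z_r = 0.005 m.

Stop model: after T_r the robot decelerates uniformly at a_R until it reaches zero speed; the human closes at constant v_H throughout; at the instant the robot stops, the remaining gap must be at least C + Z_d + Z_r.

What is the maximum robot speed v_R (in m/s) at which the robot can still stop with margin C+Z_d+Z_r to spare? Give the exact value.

quadratic (1)·v² + (11/5)·v + (-279/100) = 0
  disc = (11/5)² − 4·(1)·(-279/100) = 16 ; √disc = 4
  v_R = (−(11/5) + 4) / (2·(1)) = 9/10 m/s
check:
T_s = v_R/a_R = (9/10)/(1/2) = 1.8000 s
robot in T_r: 0.9000·0.2000 = 0.1800 m
robot covers 0.9000·1.8000 − ½·0.5000·1.8000² = 0.8100 m while stopping
human closes 1.0000·2.0000 = 2.0000 m
margins: 0.2500+0.0400+0.0050 = 0.2950 m
sum ≈ 0.1800+0.8100+2.0000+0.2950 ≈ 3.2850 m = S ✓

v_R_max = 9/10 m/s = 0.9000 m/s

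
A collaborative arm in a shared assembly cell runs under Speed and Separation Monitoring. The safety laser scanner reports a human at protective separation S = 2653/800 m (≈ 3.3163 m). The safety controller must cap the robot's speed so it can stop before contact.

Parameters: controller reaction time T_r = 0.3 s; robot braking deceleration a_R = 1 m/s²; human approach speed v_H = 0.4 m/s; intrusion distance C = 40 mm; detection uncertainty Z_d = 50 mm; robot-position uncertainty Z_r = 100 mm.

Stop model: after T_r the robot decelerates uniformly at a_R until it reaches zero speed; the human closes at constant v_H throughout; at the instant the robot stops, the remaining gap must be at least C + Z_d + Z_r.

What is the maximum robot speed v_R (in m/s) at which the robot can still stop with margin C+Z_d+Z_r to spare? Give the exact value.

at the boundary: (1/2)·v² + (7/10)·v + (-481/160) = 0
  disc = (7/10)² − 4·(1/2)·(-481/160) = 2601/400 ; √disc = 51/20
  v_R = (−(7/10) + 51/20) / (2·(1/2)) = 37/20 m/s
check:
stop time T_s = (37/20)/1 = 1.8500 s
reaction-phase robot travel = 1.8500·0.3000 = 0.5550 m
robot under decel: 1.8500²/(2·1.0000) = 1.7112 m
human closes 0.4000·2.1500 = 0.8600 m
residual clearance needed = 0.0400+0.0500+0.1000 = 0.1900 m
sum ≈ 0.5550+1.7112+0.8600+0.1900 ≈ 3.3163 m = S ✓

v_R_max = 37/20 m/s = 1.8500 m/s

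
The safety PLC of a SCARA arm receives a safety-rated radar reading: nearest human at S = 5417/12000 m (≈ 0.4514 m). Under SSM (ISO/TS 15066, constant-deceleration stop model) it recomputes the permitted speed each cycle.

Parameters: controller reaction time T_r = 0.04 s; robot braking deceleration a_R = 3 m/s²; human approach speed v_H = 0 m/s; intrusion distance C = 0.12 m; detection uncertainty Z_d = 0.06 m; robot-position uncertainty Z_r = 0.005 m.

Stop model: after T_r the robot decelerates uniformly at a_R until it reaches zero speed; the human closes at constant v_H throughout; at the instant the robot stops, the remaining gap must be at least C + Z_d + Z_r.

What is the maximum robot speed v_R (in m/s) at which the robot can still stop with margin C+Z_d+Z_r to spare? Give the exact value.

collect terms ⇒ (1/6)·v_R² + (1/25)·v_R + (-3197/12000) = 0
  disc = (1/25)² − 4·(1/6)·(-3197/12000) = 16129/90000 ; √disc = 127/300
  v_R = (−(1/25) + 127/300) / (2·(1/6)) = 23/20 m/s
check:
stop time T_s = (23/20)/3 = 0.3833 s
robot covers v_R·T_r = 1.1500·0.0400 = 0.0460 m before braking
braking distance = 1.1500²/(2·3.0000) = 0.2204 m
person approaches 0.0000·(0.0400+0.3833) = 0.0000 m
C+Z_d+Z_r = 0.1200+0.0600+0.0050 = 0.1850 m
sum ≈ 0.0460+0.2204+0.0000+0.1850 ≈ 0.4514 m = S ✓

v_R_max = 23/20 m/s = 1.1500 m/s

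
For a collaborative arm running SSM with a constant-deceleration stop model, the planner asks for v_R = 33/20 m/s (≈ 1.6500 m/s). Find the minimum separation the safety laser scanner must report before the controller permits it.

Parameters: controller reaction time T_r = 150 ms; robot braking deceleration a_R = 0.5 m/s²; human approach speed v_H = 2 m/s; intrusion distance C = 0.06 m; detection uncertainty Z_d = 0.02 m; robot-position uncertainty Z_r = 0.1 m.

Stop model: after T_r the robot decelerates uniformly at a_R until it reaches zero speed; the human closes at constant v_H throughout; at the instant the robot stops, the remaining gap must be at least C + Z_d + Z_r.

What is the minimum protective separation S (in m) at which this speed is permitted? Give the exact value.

braking lasts T_s = (33/20)/(1/2) = 3.3000 s
reaction-phase robot travel = 1.6500·0.1500 = 0.2475 m
robot under decel: 1.6500²/(2·0.5000) = 2.7225 m
human over T_r+T_s: 2.0000·(0.1500+3.3000) = 6.9000 m
margins: 0.0600+0.0200+0.1000 = 0.1800 m
S_min ≈ 0.2475+2.7225+6.9000+0.1800  ⇒  S_min = 201/20 m

S_min = 201/20 m = 10.0500 m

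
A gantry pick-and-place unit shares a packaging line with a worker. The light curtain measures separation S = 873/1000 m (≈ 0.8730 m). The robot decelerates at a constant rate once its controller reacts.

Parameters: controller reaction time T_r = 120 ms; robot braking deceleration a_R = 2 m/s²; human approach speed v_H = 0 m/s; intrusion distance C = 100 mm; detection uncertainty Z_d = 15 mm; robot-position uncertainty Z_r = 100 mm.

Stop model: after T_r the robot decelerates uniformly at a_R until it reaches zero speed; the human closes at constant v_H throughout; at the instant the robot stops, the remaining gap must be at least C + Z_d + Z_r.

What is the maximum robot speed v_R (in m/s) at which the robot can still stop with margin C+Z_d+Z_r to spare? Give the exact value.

at the boundary: (1/4)·v² + (3/25)·v + (-329/500) = 0
  disc = (3/25)² − 4·(1/4)·(-329/500) = 1681/2500 ; √disc = 41/50
  v_R = (−(3/25) + 41/50) / (2·(1/4)) = 7/5 m/s
check:
braking lasts T_s = (7/5)/2 = 0.7000 s
robot covers v_R·T_r = 1.4000·0.1200 = 0.1680 m before braking
braking distance = 1.4000²/(2·2.0000) = 0.4900 m
human over T_r+T_s: 0.0000·(0.1200+0.7000) = 0.0000 m
residual clearance needed = 0.1000+0.0150+0.1000 = 0.2150 m
sum ≈ 0.1680+0.4900+0.0000+0.2150 ≈ 0.8730 m = S ✓

v_R_max = 7/5 m/s = 1.4000 m/s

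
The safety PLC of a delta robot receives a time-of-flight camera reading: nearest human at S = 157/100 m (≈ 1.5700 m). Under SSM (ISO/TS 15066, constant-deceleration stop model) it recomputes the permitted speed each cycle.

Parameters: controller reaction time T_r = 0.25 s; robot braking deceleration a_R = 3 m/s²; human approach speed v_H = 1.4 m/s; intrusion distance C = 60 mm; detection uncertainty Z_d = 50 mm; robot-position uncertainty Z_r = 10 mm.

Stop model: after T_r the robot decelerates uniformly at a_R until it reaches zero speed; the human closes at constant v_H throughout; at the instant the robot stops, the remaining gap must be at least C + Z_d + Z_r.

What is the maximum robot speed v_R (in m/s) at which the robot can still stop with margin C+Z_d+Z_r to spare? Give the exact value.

collect terms ⇒ (1/6)·v_R² + (43/60)·v_R + (-11/10) = 0
  disc = (43/60)² − 4·(1/6)·(-11/10) = 4489/3600 ; √disc = 67/60
  v_R = (−(43/60) + 67/60) / (2·(1/6)) = 6/5 m/s
check:
T_s = v_R/a_R = (6/5)/3 = 0.4000 s
robot covers v_R·T_r = 1.2000·0.2500 = 0.3000 m before braking
braking distance = 1.2000²/(2·3.0000) = 0.2400 m
human closes 1.4000·0.6500 = 0.9100 m
residual clearance needed = 0.0600+0.0500+0.0100 = 0.1200 m
sum ≈ 0.3000+0.2400+0.9100+0.1200 ≈ 1.5700 m = S ✓

v_R_max = 6/5 m/s = 1.2000 m/s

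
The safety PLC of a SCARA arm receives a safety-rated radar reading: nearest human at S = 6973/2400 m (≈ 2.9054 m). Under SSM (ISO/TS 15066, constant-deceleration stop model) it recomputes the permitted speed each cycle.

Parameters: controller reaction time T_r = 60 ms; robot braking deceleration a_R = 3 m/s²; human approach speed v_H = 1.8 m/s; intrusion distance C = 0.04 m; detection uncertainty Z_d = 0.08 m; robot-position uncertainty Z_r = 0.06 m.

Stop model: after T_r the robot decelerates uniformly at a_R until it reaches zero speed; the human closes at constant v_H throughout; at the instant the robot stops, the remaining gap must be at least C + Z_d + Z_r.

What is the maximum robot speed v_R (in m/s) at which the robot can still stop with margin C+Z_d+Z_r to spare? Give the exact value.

v_R_max = 49/20 m/s = 2.4500 m/s

quadratic (1/6)·v² + (33/50)·v + (-31409/12000) = 0
  disc = (33/50)² − 4·(1/6)·(-31409/12000) = 196249/90000 ; √disc = 443/300
  v_R = (−(33/50) + 443/300) / (2·(1/6)) = 49/20 m/s
check:
T_s = v_R/a_R = (49/20)/3 = 0.8167 s
robot in T_r: 2.4500·0.0600 = 0.1470 m
robot covers 2.4500·0.8167 − ½·3.0000·0.8167² = 1.0004 m while stopping
human closes 1.8000·0.8767 = 1.5780 m
C+Z_d+Z_r = 0.0400+0.0800+0.0600 = 0.1800 m
sum ≈ 0.1470+1.0004+1.5780+0.1800 ≈ 2.9054 m = S ✓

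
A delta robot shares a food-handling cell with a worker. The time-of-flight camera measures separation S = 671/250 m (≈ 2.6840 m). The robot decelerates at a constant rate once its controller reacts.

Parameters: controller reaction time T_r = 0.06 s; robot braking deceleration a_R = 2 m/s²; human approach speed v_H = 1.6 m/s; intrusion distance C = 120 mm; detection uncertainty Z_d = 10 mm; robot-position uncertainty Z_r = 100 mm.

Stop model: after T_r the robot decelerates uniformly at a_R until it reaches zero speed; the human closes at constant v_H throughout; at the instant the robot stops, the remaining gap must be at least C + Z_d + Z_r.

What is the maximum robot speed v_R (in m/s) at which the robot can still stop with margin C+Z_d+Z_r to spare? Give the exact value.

quadratic (1/4)·v² + (43/50)·v + (-1179/500) = 0
  disc = (43/50)² − 4·(1/4)·(-1179/500) = 1936/625 ; √disc = 44/25
  v_R = (−(43/50) + 44/25) / (2·(1/4)) = 9/5 m/s
check:
braking lasts T_s = (9/5)/2 = 0.9000 s
robot covers v_R·T_r = 1.8000·0.0600 = 0.1080 m before braking
braking distance = 1.8000²/(2·2.0000) = 0.8100 m
person approaches 1.6000·(0.0600+0.9000) = 1.5360 m
C+Z_d+Z_r = 0.1200+0.0100+0.1000 = 0.2300 m
sum ≈ 0.1080+0.8100+1.5360+0.2300 ≈ 2.6840 m = S ✓

v_R_max = 9/5 m/s = 1.8000 m/s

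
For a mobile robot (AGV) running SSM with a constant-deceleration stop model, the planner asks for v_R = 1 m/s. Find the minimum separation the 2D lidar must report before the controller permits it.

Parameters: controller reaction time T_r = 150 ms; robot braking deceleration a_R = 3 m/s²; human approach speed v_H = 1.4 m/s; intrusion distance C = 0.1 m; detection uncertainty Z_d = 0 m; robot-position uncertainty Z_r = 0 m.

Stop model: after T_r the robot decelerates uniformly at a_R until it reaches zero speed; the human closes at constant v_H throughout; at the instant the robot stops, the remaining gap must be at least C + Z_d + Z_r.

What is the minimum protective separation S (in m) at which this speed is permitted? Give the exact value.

S_min = 82/75 m = 1.0933 m

braking lasts T_s = 1/3 = 0.3333 s
reaction-phase robot travel = 1.0000·0.1500 = 0.1500 m
braking distance = 1.0000²/(2·3.0000) = 0.1667 m
human closes 1.4000·0.4833 = 0.6767 m
C+Z_d+Z_r = 0.1000+0.0000+0.0000 = 0.1000 m
S_min ≈ 0.1500+0.1667+0.6767+0.1000  ⇒  S_min = 82/75 m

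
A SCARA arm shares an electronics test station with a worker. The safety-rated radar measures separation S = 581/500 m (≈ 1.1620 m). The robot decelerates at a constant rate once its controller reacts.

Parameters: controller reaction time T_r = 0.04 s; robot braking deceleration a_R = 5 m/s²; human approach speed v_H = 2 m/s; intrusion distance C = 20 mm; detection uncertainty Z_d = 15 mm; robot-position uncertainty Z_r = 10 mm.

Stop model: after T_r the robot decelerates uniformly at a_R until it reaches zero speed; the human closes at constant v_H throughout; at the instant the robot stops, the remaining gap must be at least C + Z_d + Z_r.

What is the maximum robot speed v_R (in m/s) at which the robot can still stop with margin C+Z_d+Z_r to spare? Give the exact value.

collect terms ⇒ (1/10)·v_R² + (11/25)·v_R + (-1037/1000) = 0
  disc = (11/25)² − 4·(1/10)·(-1037/1000) = 1521/2500 ; √disc = 39/50
  v_R = (−(11/25) + 39/50) / (2·(1/10)) = 17/10 m/s
check:
stop time T_s = (17/10)/5 = 0.3400 s
robot covers v_R·T_r = 1.7000·0.0400 = 0.0680 m before braking
robot under decel: 1.7000²/(2·5.0000) = 0.2890 m
human over T_r+T_s: 2.0000·(0.0400+0.3400) = 0.7600 m
residual clearance needed = 0.0200+0.0150+0.0100 = 0.0450 m
sum ≈ 0.0680+0.2890+0.7600+0.0450 ≈ 1.1620 m = S ✓

v_R_max = 17/10 m/s = 1.7000 m/s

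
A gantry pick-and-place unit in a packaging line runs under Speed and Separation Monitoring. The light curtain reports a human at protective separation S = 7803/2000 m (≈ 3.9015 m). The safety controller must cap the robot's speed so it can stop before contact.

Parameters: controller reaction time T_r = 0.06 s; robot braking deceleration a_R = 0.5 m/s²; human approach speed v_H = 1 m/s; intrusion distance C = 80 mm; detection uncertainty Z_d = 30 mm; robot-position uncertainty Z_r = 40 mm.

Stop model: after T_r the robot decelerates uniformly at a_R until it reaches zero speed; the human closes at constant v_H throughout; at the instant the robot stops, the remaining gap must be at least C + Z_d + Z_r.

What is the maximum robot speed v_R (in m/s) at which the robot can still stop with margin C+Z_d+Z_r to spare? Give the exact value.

v_R_max = 23/20 m/s = 1.1500 m/s

at the boundary: (1)·v² + (103/50)·v + (-7383/2000) = 0
  disc = (103/50)² − 4·(1)·(-7383/2000) = 11881/625 ; √disc = 109/25
  v_R = (−(103/50) + 109/25) / (2·(1)) = 23/20 m/s
check:
T_s = v_R/a_R = (23/20)/(1/2) = 2.3000 s
robot covers v_R·T_r = 1.1500·0.0600 = 0.0690 m before braking
robot under decel: 1.1500²/(2·0.5000) = 1.3225 m
human over T_r+T_s: 1.0000·(0.0600+2.3000) = 2.3600 m
margins: 0.0800+0.0300+0.0400 = 0.1500 m
sum ≈ 0.0690+1.3225+2.3600+0.1500 ≈ 3.9015 m = S ✓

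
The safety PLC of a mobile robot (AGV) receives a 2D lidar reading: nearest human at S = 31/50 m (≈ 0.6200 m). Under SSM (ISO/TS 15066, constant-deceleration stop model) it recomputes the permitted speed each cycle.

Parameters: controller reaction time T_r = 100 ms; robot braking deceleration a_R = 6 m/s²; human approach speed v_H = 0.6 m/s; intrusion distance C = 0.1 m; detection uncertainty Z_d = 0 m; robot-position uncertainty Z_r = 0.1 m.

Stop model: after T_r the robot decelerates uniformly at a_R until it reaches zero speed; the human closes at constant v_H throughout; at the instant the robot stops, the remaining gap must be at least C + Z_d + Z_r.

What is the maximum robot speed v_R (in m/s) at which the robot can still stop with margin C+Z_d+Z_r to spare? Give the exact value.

quadratic (1/12)·v² + (1/5)·v + (-9/25) = 0
  disc = (1/5)² − 4·(1/12)·(-9/25) = 4/25 ; √disc = 2/5
  v_R = (−(1/5) + 2/5) / (2·(1/12)) = 6/5 m/s
check:
T_s = v_R/a_R = (6/5)/6 = 0.2000 s
robot in T_r: 1.2000·0.1000 = 0.1200 m
robot covers 1.2000·0.2000 − ½·6.0000·0.2000² = 0.1200 m while stopping
person approaches 0.6000·(0.1000+0.2000) = 0.1800 m
residual clearance needed = 0.1000+0.0000+0.1000 = 0.2000 m
sum ≈ 0.1200+0.1200+0.1800+0.2000 ≈ 0.6200 m = S ✓

v_R_max = 6/5 m/s = 1.2000 m/s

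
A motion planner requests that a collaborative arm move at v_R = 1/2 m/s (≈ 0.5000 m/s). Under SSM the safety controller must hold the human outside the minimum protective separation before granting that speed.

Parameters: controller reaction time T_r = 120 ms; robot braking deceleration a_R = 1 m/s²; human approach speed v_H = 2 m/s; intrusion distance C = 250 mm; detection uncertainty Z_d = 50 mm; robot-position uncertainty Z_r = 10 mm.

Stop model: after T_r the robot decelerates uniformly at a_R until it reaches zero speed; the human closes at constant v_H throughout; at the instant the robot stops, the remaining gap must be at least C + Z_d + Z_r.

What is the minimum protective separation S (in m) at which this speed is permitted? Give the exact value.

S_min = 347/200 m = 1.7350 m

braking lasts T_s = (1/2)/1 = 0.5000 s
reaction-phase robot travel = 0.5000·0.1200 = 0.0600 m
braking distance = 0.5000²/(2·1.0000) = 0.1250 m
human closes 2.0000·0.6200 = 1.2400 m
C+Z_d+Z_r = 0.2500+0.0500+0.0100 = 0.3100 m
S_min ≈ 0.0600+0.1250+1.2400+0.3100  ⇒  S_min = 347/200 m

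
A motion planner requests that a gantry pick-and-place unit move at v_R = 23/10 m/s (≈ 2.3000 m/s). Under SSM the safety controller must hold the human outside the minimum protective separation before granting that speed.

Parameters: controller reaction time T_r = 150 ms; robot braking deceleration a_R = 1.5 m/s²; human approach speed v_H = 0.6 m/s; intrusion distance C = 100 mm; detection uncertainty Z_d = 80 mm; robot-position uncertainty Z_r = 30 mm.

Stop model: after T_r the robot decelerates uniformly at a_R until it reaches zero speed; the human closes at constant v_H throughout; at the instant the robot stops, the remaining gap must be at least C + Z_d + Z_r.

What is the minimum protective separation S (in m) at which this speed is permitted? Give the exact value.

T_s = v_R/a_R = (23/10)/(3/2) = 1.5333 s
reaction-phase robot travel = 2.3000·0.1500 = 0.3450 m
robot covers 2.3000·1.5333 − ½·1.5000·1.5333² = 1.7633 m while stopping
human closes 0.6000·1.6833 = 1.0100 m
C+Z_d+Z_r = 0.1000+0.0800+0.0300 = 0.2100 m
S_min ≈ 0.3450+1.7633+1.0100+0.2100  ⇒  S_min = 1997/600 m

S_min = 1997/600 m = 3.3283 m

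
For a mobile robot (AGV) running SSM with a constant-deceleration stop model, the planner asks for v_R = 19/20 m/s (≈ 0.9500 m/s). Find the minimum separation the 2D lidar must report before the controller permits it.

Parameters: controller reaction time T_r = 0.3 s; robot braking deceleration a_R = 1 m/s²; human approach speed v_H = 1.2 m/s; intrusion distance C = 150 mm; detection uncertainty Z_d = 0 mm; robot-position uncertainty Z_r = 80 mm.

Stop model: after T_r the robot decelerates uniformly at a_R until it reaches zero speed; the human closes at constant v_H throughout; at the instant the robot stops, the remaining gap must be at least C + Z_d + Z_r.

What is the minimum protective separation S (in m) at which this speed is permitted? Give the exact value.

S_min = 1973/800 m = 2.4663 m

stop time T_s = (19/20)/1 = 0.9500 s
reaction-phase robot travel = 0.9500·0.3000 = 0.2850 m
robot under decel: 0.9500²/(2·1.0000) = 0.4512 m
human over T_r+T_s: 1.2000·(0.3000+0.9500) = 1.5000 m
margins: 0.1500+0.0000+0.0800 = 0.2300 m
S_min ≈ 0.2850+0.4512+1.5000+0.2300  ⇒  S_min = 1973/800 m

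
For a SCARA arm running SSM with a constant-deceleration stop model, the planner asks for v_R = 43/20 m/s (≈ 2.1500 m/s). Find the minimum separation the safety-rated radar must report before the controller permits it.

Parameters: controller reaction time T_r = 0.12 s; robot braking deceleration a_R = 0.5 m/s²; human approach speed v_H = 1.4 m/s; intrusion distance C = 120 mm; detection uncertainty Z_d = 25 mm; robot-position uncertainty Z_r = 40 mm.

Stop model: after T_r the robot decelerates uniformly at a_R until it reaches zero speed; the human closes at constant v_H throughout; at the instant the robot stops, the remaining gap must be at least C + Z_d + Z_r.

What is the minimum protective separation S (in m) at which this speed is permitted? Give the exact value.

stop time T_s = (43/20)/(1/2) = 4.3000 s
robot in T_r: 2.1500·0.1200 = 0.2580 m
braking distance = 2.1500²/(2·0.5000) = 4.6225 m
human over T_r+T_s: 1.4000·(0.1200+4.3000) = 6.1880 m
margins: 0.1200+0.0250+0.0400 = 0.1850 m
S_min ≈ 0.2580+4.6225+6.1880+0.1850  ⇒  S_min = 22507/2000 m

S_min = 22507/2000 m = 11.2535 m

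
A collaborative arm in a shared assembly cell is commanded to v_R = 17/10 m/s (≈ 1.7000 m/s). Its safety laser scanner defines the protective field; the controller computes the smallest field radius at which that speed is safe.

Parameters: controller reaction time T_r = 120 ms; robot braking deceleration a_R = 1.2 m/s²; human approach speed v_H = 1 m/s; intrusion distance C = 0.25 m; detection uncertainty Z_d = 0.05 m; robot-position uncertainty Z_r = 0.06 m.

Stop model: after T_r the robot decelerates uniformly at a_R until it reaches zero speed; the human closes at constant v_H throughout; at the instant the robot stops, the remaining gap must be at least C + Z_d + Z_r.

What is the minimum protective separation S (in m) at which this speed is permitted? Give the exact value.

S_min = 19829/6000 m = 3.3048 m

stop time T_s = (17/10)/(6/5) = 1.4167 s
reaction-phase robot travel = 1.7000·0.1200 = 0.2040 m
robot under decel: 1.7000²/(2·1.2000) = 1.2042 m
human over T_r+T_s: 1.0000·(0.1200+1.4167) = 1.5367 m
C+Z_d+Z_r = 0.2500+0.0500+0.0600 = 0.3600 m
S_min ≈ 0.2040+1.2042+1.5367+0.3600  ⇒  S_min = 19829/6000 m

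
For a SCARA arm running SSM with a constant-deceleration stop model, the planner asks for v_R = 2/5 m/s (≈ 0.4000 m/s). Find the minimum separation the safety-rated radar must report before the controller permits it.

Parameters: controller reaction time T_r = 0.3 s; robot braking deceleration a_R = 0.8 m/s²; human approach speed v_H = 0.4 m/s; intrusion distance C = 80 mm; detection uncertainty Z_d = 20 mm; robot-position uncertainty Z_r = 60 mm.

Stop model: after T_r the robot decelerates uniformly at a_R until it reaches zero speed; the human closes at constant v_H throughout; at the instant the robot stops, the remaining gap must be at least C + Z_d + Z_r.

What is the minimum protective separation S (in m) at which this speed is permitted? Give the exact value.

T_s = v_R/a_R = (2/5)/(4/5) = 0.5000 s
robot covers v_R·T_r = 0.4000·0.3000 = 0.1200 m before braking
braking distance = 0.4000²/(2·0.8000) = 0.1000 m
human over T_r+T_s: 0.4000·(0.3000+0.5000) = 0.3200 m
margins: 0.0800+0.0200+0.0600 = 0.1600 m
S_min ≈ 0.1200+0.1000+0.3200+0.1600  ⇒  S_min = 7/10 m

S_min = 7/10 m = 0.7000 m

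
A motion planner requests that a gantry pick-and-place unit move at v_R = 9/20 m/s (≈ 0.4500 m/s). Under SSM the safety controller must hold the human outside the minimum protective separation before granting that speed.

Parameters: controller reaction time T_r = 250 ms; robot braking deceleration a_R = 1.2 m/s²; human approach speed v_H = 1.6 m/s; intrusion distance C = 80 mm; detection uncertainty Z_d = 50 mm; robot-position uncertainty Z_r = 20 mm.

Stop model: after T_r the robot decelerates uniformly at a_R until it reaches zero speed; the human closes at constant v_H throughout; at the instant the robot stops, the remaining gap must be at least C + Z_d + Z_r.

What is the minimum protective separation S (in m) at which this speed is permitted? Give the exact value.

braking lasts T_s = (9/20)/(6/5) = 0.3750 s
robot in T_r: 0.4500·0.2500 = 0.1125 m
robot under decel: 0.4500²/(2·1.2000) = 0.0844 m
human over T_r+T_s: 1.6000·(0.2500+0.3750) = 1.0000 m
residual clearance needed = 0.0800+0.0500+0.0200 = 0.1500 m
S_min ≈ 0.1125+0.0844+1.0000+0.1500  ⇒  S_min = 431/320 m

S_min = 431/320 m = 1.3469 m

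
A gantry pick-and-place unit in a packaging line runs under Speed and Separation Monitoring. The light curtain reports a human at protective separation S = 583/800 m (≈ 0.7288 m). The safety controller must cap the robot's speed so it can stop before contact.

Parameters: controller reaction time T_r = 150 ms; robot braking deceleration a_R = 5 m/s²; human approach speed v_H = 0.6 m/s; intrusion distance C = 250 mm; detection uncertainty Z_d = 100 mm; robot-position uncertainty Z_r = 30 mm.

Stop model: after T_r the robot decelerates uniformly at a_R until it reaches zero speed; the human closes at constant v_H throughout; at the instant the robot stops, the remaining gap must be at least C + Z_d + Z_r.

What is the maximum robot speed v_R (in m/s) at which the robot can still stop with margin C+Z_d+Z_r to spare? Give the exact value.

v_R_max = 3/4 m/s = 0.7500 m/s

collect terms ⇒ (1/10)·v_R² + (27/100)·v_R + (-207/800) = 0
  disc = (27/100)² − 4·(1/10)·(-207/800) = 441/2500 ; √disc = 21/50
  v_R = (−(27/100) + 21/50) / (2·(1/10)) = 3/4 m/s
check:
braking lasts T_s = (3/4)/5 = 0.1500 s
robot covers v_R·T_r = 0.7500·0.1500 = 0.1125 m before braking
robot under decel: 0.7500²/(2·5.0000) = 0.0563 m
human closes 0.6000·0.3000 = 0.1800 m
C+Z_d+Z_r = 0.2500+0.1000+0.0300 = 0.3800 m
sum ≈ 0.1125+0.0563+0.1800+0.3800 ≈ 0.7288 m = S ✓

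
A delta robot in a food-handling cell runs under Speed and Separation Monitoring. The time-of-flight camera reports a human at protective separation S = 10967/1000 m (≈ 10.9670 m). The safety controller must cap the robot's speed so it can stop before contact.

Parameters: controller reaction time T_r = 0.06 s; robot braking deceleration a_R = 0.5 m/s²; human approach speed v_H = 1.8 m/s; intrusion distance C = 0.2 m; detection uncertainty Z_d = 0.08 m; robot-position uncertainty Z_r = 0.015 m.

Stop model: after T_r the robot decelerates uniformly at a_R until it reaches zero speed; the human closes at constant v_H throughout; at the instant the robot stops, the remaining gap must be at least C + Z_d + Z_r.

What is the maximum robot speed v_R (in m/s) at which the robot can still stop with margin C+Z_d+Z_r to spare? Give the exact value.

v_R_max = 19/10 m/s = 1.9000 m/s

quadratic (1)·v² + (183/50)·v + (-2641/250) = 0
  disc = (183/50)² − 4·(1)·(-2641/250) = 139129/2500 ; √disc = 373/50
  v_R = (−(183/50) + 373/50) / (2·(1)) = 19/10 m/s
check:
braking lasts T_s = (19/10)/(1/2) = 3.8000 s
reaction-phase robot travel = 1.9000·0.0600 = 0.1140 m
braking distance = 1.9000²/(2·0.5000) = 3.6100 m
person approaches 1.8000·(0.0600+3.8000) = 6.9480 m
residual clearance needed = 0.2000+0.0800+0.0150 = 0.2950 m
sum ≈ 0.1140+3.6100+6.9480+0.2950 ≈ 10.9670 m = S ✓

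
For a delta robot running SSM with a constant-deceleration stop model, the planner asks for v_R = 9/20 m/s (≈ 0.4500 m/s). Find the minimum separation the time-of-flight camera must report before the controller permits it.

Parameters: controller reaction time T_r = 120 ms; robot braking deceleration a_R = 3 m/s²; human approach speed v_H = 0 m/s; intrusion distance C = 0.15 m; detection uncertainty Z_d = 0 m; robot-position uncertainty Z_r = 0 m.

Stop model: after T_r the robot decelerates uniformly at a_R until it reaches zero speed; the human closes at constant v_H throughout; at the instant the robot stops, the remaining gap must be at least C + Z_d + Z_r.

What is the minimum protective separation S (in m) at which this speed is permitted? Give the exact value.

T_s = v_R/a_R = (9/20)/3 = 0.1500 s
robot covers v_R·T_r = 0.4500·0.1200 = 0.0540 m before braking
braking distance = 0.4500²/(2·3.0000) = 0.0338 m
person approaches 0.0000·(0.1200+0.1500) = 0.0000 m
residual clearance needed = 0.1500+0.0000+0.0000 = 0.1500 m
S_min ≈ 0.0540+0.0338+0.0000+0.1500  ⇒  S_min = 951/4000 m

S_min = 951/4000 m = 0.2377 m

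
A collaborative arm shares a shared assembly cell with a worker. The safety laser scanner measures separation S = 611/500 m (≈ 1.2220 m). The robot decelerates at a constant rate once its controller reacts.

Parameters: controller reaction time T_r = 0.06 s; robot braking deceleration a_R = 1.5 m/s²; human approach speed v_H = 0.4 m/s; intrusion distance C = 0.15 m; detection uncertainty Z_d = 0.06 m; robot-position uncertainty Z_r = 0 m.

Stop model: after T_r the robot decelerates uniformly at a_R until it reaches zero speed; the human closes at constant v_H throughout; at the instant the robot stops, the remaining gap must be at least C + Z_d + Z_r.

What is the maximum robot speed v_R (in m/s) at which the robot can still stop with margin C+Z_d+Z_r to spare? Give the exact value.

v_R_max = 13/10 m/s = 1.3000 m/s

quadratic (1/3)·v² + (49/150)·v + (-247/250) = 0
  disc = (49/150)² − 4·(1/3)·(-247/250) = 32041/22500 ; √disc = 179/150
  v_R = (−(49/150) + 179/150) / (2·(1/3)) = 13/10 m/s
check:
braking lasts T_s = (13/10)/(3/2) = 0.8667 s
robot in T_r: 1.3000·0.0600 = 0.0780 m
braking distance = 1.3000²/(2·1.5000) = 0.5633 m
human over T_r+T_s: 0.4000·(0.0600+0.8667) = 0.3707 m
residual clearance needed = 0.1500+0.0600+0.0000 = 0.2100 m
sum ≈ 0.0780+0.5633+0.3707+0.2100 ≈ 1.2220 m = S ✓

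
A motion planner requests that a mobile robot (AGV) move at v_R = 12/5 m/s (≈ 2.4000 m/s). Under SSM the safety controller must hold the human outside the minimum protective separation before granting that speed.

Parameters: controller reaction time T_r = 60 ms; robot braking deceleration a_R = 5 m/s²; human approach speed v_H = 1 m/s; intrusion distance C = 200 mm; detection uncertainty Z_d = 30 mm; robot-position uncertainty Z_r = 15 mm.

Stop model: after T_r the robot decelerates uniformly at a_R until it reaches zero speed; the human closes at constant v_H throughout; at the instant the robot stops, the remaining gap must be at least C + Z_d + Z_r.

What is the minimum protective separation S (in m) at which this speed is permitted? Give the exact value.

S_min = 301/200 m = 1.5050 m

braking lasts T_s = (12/5)/5 = 0.4800 s
robot covers v_R·T_r = 2.4000·0.0600 = 0.1440 m before braking
robot under decel: 2.4000²/(2·5.0000) = 0.5760 m
person approaches 1.0000·(0.0600+0.4800) = 0.5400 m
residual clearance needed = 0.2000+0.0300+0.0150 = 0.2450 m
S_min ≈ 0.1440+0.5760+0.5400+0.2450  ⇒  S_min = 301/200 m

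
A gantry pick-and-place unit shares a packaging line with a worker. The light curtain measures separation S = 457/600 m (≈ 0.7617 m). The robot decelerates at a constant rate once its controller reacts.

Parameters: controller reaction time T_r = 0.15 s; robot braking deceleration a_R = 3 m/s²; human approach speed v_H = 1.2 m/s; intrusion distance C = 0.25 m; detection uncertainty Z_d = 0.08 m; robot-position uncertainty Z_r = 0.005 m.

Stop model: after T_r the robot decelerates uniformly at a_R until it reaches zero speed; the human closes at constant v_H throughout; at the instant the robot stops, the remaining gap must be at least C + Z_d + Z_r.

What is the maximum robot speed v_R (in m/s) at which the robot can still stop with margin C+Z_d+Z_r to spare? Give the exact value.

collect terms ⇒ (1/6)·v_R² + (11/20)·v_R + (-37/150) = 0
  disc = (11/20)² − 4·(1/6)·(-37/150) = 1681/3600 ; √disc = 41/60
  v_R = (−(11/20) + 41/60) / (2·(1/6)) = 2/5 m/s
check:
braking lasts T_s = (2/5)/3 = 0.1333 s
robot covers v_R·T_r = 0.4000·0.1500 = 0.0600 m before braking
robot under decel: 0.4000²/(2·3.0000) = 0.0267 m
human over T_r+T_s: 1.2000·(0.1500+0.1333) = 0.3400 m
residual clearance needed = 0.2500+0.0800+0.0050 = 0.3350 m
sum ≈ 0.0600+0.0267+0.3400+0.3350 ≈ 0.7617 m = S ✓

v_R_max = 2/5 m/s = 0.4000 m/s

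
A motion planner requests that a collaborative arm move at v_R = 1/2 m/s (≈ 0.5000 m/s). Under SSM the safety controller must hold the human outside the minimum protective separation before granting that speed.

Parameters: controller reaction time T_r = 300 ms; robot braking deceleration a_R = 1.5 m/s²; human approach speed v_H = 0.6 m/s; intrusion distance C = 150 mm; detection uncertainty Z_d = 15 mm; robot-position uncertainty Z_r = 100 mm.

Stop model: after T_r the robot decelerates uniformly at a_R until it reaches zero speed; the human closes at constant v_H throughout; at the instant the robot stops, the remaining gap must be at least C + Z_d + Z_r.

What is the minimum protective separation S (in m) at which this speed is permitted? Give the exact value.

S_min = 527/600 m = 0.8783 m

stop time T_s = (1/2)/(3/2) = 0.3333 s
robot covers v_R·T_r = 0.5000·0.3000 = 0.1500 m before braking
robot covers 0.5000·0.3333 − ½·1.5000·0.3333² = 0.0833 m while stopping
person approaches 0.6000·(0.3000+0.3333) = 0.3800 m
margins: 0.1500+0.0150+0.1000 = 0.2650 m
S_min ≈ 0.1500+0.0833+0.3800+0.2650  ⇒  S_min = 527/600 m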